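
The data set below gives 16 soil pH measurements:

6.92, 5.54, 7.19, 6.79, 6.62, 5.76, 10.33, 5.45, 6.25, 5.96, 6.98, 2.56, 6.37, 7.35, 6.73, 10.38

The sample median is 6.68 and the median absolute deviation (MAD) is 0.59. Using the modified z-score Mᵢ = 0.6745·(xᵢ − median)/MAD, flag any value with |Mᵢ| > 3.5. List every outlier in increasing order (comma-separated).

2.56, 10.33, 10.38

|Mᵢ| > 3.5 ⇔ |xᵢ − 6.68| > 3.5·0.59/0.6745 = 3.06.
So outliers lie outside [3.62, 9.74].
2.56: M = -4.71 → outlier.
10.33: M = 4.17 → outlier.
10.38: M = 4.23 → outlier.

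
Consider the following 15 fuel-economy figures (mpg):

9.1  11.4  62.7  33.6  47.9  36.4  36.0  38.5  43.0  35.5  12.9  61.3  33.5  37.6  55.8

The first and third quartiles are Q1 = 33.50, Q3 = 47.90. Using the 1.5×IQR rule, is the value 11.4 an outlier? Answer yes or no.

IQR = Q3 − Q1 = 47.90 − 33.50 = 14.40.
Lower fence = Q1 − 1.5·IQR = 33.50 − 21.60 = 11.90.
Upper fence = Q3 + 1.5·IQR = 47.90 + 21.60 = 69.50.
11.4 lies below the lower fence.

yes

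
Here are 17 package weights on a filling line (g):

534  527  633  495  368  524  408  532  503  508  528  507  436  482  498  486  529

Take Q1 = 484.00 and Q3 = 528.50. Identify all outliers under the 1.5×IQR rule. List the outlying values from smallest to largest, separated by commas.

IQR = Q3 − Q1 = 528.50 − 484.00 = 44.50.
Lower fence = Q1 − 1.5·IQR = 484.00 − 66.75 = 417.25.
Upper fence = Q3 + 1.5·IQR = 528.50 + 66.75 = 595.25.
368 < 417.25 → outlier.
408 < 417.25 → outlier.
633 > 595.25 → outlier.
All remaining values lie within [417.25, 595.25].

368, 408, 633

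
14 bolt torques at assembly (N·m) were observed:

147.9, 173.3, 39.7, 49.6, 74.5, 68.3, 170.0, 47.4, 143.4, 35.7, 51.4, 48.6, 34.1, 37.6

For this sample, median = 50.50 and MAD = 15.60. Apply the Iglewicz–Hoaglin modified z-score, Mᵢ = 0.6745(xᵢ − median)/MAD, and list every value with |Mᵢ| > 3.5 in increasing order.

143.4, 147.9, 170.0, 173.3

|Mᵢ| > 3.5 ⇔ |xᵢ − 50.50| > 3.5·15.60/0.6745 = 80.95.
So outliers lie outside [-30.45, 131.45].
143.4: M = 4.02 → outlier.
147.9: M = 4.21 → outlier.
170.0: M = 5.17 → outlier.
173.3: M = 5.31 → outlier.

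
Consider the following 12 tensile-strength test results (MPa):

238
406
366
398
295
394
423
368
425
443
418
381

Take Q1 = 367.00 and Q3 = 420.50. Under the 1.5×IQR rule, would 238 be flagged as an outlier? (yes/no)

yes

IQR = Q3 − Q1 = 420.50 − 367.00 = 53.50.
Lower fence = Q1 − 1.5·IQR = 367.00 − 80.25 = 286.75.
Upper fence = Q3 + 1.5·IQR = 420.50 + 80.25 = 500.75.
238 lies below the lower fence.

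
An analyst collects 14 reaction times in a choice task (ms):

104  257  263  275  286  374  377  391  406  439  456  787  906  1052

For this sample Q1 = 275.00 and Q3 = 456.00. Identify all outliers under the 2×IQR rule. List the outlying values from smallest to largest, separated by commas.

906, 1052

IQR = Q3 − Q1 = 456.00 − 275.00 = 181.00.
Lower fence = Q1 − 2·IQR = 275.00 − 362.00 = -87.00.
Upper fence = Q3 + 2·IQR = 456.00 + 362.00 = 818.00.
906 > 818.00 → outlier.
1052 > 818.00 → outlier.
All remaining values lie within [-87.00, 818.00].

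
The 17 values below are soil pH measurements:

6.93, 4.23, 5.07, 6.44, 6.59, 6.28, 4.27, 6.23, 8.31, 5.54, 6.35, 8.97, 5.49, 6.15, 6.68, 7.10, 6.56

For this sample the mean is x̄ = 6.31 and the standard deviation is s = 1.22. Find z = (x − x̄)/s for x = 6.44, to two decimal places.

z = (6.44 − 6.31) / 1.22 = 0.11.

0.11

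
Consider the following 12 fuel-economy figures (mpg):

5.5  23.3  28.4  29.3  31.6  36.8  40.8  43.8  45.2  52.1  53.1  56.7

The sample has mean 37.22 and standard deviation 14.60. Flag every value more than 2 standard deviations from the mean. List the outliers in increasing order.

Cutoffs at x̄ ± 2s: 37.22 ± 2·14.60 = [8.02, 66.42].
5.5: z = -2.17, |z| > 2 → outlier.
Every other value lies within [8.02, 66.42].

5.5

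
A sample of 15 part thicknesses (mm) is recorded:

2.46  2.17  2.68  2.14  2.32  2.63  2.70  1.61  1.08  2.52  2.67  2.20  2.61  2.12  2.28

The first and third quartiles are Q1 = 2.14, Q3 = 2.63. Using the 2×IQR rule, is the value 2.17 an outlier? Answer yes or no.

no

IQR = Q3 − Q1 = 2.63 − 2.14 = 0.49.
Lower fence = Q1 − 2·IQR = 2.14 − 0.98 = 1.16.
Upper fence = Q3 + 2·IQR = 2.63 + 0.98 = 3.61.
2.17 lies within [1.16, 3.61].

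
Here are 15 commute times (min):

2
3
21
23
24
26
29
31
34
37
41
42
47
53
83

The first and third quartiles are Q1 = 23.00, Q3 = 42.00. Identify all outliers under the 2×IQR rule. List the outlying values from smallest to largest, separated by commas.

IQR = Q3 − Q1 = 42.00 − 23.00 = 19.00.
Lower fence = Q1 − 2·IQR = 23.00 − 38.00 = -15.00.
Upper fence = Q3 + 2·IQR = 42.00 + 38.00 = 80.00.
83 > 80.00 → outlier.
All remaining values lie within [-15.00, 80.00].

83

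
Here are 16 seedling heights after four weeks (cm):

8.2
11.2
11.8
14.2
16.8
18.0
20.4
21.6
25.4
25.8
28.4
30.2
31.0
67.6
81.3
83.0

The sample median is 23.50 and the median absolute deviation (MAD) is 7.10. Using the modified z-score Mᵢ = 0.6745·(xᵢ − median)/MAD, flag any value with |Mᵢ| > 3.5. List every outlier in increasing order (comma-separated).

67.6, 81.3, 83.0

|Mᵢ| > 3.5 ⇔ |xᵢ − 23.50| > 3.5·7.10/0.6745 = 36.84.
So outliers lie outside [-13.34, 60.34].
67.6: M = 4.19 → outlier.
81.3: M = 5.49 → outlier.
83.0: M = 5.65 → outlier.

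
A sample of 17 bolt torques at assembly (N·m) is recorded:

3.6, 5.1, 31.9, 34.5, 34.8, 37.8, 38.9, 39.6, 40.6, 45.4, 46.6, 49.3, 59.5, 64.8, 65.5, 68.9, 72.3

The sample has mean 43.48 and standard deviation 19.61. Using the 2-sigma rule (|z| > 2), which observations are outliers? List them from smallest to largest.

3.6

Cutoffs at x̄ ± 2s: 43.48 ± 2·19.61 = [4.26, 82.70].
3.6: z = -2.03, |z| > 2 → outlier.
Every other value lies within [4.26, 82.70].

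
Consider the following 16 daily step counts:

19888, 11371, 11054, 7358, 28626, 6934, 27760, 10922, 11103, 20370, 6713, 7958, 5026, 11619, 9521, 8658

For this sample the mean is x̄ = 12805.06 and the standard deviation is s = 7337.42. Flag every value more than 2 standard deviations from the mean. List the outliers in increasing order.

Cutoffs at x̄ ± 2s: 12805.06 ± 2·7337.42 = [-1869.78, 27479.90].
27760: z = 2.04, |z| > 2 → outlier.
28626: z = 2.16, |z| > 2 → outlier.
Every other value lies within [-1869.78, 27479.90].

27760, 28626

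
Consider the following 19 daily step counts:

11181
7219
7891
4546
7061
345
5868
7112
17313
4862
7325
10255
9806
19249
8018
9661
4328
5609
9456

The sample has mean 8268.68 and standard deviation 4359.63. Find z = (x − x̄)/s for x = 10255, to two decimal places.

z = (10255 − 8268.68) / 4359.63 = 0.46.

0.46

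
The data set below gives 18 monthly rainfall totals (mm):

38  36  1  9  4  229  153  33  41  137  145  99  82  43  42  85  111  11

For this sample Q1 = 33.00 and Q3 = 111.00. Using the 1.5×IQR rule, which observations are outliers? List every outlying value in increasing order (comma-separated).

IQR = Q3 − Q1 = 111.00 − 33.00 = 78.00.
Lower fence = Q1 − 1.5·IQR = 33.00 − 117.00 = -84.00.
Upper fence = Q3 + 1.5·IQR = 111.00 + 117.00 = 228.00.
229 > 228.00 → outlier.
All remaining values lie within [-84.00, 228.00].

229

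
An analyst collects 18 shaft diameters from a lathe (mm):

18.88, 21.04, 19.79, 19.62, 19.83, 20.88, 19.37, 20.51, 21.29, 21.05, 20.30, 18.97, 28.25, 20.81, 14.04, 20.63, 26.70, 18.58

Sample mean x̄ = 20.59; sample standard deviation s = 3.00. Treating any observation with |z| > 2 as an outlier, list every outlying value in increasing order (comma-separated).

Cutoffs at x̄ ± 2s: 20.59 ± 2·3.00 = [14.59, 26.59].
14.04: z = -2.18, |z| > 2 → outlier.
26.70: z = 2.04, |z| > 2 → outlier.
28.25: z = 2.55, |z| > 2 → outlier.
Every other value lies within [14.59, 26.59].

14.04, 26.70, 28.25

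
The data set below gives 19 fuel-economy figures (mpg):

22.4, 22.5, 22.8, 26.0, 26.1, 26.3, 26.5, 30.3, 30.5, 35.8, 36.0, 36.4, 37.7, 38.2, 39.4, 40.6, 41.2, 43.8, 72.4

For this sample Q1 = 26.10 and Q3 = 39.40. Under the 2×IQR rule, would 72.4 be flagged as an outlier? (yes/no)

yes

IQR = Q3 − Q1 = 39.40 − 26.10 = 13.30.
Lower fence = Q1 − 2·IQR = 26.10 − 26.60 = -0.50.
Upper fence = Q3 + 2·IQR = 39.40 + 26.60 = 66.00.
72.4 lies above the upper fence.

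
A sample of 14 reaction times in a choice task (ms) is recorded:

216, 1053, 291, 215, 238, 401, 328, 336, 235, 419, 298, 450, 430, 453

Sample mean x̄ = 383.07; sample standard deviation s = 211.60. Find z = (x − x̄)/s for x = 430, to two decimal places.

z = (430 − 383.07) / 211.60 = 0.22.

0.22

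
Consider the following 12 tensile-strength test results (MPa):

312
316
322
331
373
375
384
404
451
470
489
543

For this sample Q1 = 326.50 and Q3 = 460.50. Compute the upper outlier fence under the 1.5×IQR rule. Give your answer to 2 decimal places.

661.50

IQR = Q3 − Q1 = 460.50 − 326.50 = 134.00.
Lower fence = Q1 − 1.5·IQR = 326.50 − 201.00 = 125.50.
Upper fence = Q3 + 1.5·IQR = 460.50 + 201.00 = 661.50.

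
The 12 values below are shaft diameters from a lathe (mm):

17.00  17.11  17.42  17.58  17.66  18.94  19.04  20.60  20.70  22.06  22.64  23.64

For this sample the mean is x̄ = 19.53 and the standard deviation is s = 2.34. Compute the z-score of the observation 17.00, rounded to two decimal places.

z = (17.00 − 19.53) / 2.34 = -1.08.

-1.08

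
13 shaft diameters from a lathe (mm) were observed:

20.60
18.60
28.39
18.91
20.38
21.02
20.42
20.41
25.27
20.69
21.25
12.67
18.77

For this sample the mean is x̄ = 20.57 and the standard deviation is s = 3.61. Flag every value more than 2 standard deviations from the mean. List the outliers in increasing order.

Cutoffs at x̄ ± 2s: 20.57 ± 2·3.61 = [13.35, 27.79].
12.67: z = -2.19, |z| > 2 → outlier.
28.39: z = 2.17, |z| > 2 → outlier.
Every other value lies within [13.35, 27.79].

12.67, 28.39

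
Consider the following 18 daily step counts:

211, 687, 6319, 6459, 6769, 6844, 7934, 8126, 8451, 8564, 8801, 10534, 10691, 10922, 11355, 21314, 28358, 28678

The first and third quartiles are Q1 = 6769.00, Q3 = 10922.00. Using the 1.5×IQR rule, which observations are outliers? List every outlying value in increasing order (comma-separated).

IQR = Q3 − Q1 = 10922.00 − 6769.00 = 4153.00.
Lower fence = Q1 − 1.5·IQR = 6769.00 − 6229.50 = 539.50.
Upper fence = Q3 + 1.5·IQR = 10922.00 + 6229.50 = 17151.50.
211 < 539.50 → outlier.
21314 > 17151.50 → outlier.
28358 > 17151.50 → outlier.
28678 > 17151.50 → outlier.
All remaining values lie within [539.50, 17151.50].

211, 21314, 28358, 28678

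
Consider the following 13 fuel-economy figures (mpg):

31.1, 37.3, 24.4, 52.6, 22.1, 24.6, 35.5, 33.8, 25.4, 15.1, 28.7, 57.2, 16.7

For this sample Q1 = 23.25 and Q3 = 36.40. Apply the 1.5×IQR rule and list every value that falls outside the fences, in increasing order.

57.2

IQR = Q3 − Q1 = 36.40 − 23.25 = 13.15.
Lower fence = Q1 − 1.5·IQR = 23.25 − 19.725 = 3.525.
Upper fence = Q3 + 1.5·IQR = 36.40 + 19.725 = 56.125.
57.2 > 56.125 → outlier.
All remaining values lie within [3.525, 56.125].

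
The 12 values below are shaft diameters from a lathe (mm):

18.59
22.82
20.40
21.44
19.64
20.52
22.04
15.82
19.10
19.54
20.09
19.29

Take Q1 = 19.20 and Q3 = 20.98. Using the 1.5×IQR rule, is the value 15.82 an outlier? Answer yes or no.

IQR = Q3 − Q1 = 20.98 − 19.20 = 1.78.
Lower fence = Q1 − 1.5·IQR = 19.20 − 2.67 = 16.53.
Upper fence = Q3 + 1.5·IQR = 20.98 + 2.67 = 23.65.
15.82 lies below the lower fence.

yes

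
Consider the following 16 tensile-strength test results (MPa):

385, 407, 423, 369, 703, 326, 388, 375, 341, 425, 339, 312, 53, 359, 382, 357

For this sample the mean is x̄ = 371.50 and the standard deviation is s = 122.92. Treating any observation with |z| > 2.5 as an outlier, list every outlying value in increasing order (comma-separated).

53, 703

Cutoffs at x̄ ± 2.5s: 371.50 ± 2.5·122.92 = [64.20, 678.80].
53: z = -2.59, |z| > 2.5 → outlier.
703: z = 2.70, |z| > 2.5 → outlier.
Every other value lies within [64.20, 678.80].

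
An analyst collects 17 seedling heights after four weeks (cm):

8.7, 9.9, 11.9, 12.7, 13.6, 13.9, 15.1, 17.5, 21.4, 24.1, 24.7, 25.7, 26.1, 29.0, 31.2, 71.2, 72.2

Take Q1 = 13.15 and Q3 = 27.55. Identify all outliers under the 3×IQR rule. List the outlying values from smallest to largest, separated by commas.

71.2, 72.2

IQR = Q3 − Q1 = 27.55 − 13.15 = 14.40.
Lower fence = Q1 − 3·IQR = 13.15 − 43.20 = -30.05.
Upper fence = Q3 + 3·IQR = 27.55 + 43.20 = 70.75.
71.2 > 70.75 → outlier.
72.2 > 70.75 → outlier.
All remaining values lie within [-30.05, 70.75].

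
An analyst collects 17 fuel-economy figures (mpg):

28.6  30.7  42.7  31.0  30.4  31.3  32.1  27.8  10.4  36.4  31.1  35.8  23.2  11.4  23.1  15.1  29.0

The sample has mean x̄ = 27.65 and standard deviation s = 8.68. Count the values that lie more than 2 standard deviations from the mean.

0

Cutoffs: x̄ ± 2s = [10.29, 45.01].
Every value lies within the cutoffs.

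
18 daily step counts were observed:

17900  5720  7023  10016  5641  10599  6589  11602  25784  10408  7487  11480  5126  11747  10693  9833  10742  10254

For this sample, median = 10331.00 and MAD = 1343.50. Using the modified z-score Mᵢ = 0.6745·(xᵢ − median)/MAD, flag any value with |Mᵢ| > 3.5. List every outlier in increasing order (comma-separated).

|Mᵢ| > 3.5 ⇔ |xᵢ − 10331.00| > 3.5·1343.50/0.6745 = 6971.46.
So outliers lie outside [3359.54, 17302.46].
17900: M = 3.80 → outlier.
25784: M = 7.76 → outlier.

17900, 25784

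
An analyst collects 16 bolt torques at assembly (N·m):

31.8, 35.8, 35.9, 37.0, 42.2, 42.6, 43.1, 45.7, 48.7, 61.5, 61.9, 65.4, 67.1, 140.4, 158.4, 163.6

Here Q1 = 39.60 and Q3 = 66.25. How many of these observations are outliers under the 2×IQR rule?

IQR = 26.65; fences at 39.60 − 53.30 = -13.70 and 66.25 + 53.30 = 119.55.
Outside the cutoffs: 140.4, 158.4, 163.6.

3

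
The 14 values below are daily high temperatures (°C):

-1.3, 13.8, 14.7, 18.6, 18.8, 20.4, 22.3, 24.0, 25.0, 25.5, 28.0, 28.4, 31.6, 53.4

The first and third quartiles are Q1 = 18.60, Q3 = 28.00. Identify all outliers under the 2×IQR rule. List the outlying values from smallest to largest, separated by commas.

-1.3, 53.4

IQR = Q3 − Q1 = 28.00 − 18.60 = 9.40.
Lower fence = Q1 − 2·IQR = 18.60 − 18.80 = -0.20.
Upper fence = Q3 + 2·IQR = 28.00 + 18.80 = 46.80.
-1.3 < -0.20 → outlier.
53.4 > 46.80 → outlier.
All remaining values lie within [-0.20, 46.80].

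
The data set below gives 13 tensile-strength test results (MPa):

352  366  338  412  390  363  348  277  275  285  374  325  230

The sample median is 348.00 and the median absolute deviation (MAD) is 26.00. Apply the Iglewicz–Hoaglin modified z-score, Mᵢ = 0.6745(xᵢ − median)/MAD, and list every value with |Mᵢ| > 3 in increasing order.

|Mᵢ| > 3 ⇔ |xᵢ − 348.00| > 3·26.00/0.6745 = 115.64.
So outliers lie outside [232.36, 463.64].
230: M = -3.06 → outlier.

230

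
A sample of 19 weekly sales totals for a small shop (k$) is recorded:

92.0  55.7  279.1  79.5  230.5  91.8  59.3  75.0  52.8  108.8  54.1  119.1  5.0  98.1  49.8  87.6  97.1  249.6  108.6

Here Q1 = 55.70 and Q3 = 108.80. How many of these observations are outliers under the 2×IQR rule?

IQR = 53.10; fences at 55.70 − 106.20 = -50.50 and 108.80 + 106.20 = 215.00.
Outside the cutoffs: 230.5, 249.6, 279.1.

3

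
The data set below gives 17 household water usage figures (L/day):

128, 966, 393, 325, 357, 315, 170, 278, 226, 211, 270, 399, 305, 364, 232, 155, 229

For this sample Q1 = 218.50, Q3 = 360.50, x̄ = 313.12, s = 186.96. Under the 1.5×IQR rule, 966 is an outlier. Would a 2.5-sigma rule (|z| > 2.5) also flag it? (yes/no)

yes

z = (966 − 313.12) / 186.96 = 3.49.
|z| = 3.49 > 2.5.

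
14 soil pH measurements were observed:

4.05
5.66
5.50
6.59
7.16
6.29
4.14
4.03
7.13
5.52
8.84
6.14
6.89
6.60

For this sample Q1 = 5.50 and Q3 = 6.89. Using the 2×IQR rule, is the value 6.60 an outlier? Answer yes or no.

IQR = Q3 − Q1 = 6.89 − 5.50 = 1.39.
Lower fence = Q1 − 2·IQR = 5.50 − 2.78 = 2.72.
Upper fence = Q3 + 2·IQR = 6.89 + 2.78 = 9.67.
6.60 lies within [2.72, 9.67].

no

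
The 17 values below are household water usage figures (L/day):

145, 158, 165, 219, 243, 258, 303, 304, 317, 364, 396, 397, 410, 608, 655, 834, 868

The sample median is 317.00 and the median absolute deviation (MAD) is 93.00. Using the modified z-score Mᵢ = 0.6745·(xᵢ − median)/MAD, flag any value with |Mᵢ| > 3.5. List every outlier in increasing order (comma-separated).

|Mᵢ| > 3.5 ⇔ |xᵢ − 317.00| > 3.5·93.00/0.6745 = 482.58.
So outliers lie outside [-165.58, 799.58].
834: M = 3.75 → outlier.
868: M = 4.00 → outlier.

834, 868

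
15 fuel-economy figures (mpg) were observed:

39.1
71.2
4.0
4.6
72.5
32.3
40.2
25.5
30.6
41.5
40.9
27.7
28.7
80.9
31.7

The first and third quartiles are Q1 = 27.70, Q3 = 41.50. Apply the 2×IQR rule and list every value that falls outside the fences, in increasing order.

71.2, 72.5, 80.9

IQR = Q3 − Q1 = 41.50 − 27.70 = 13.80.
Lower fence = Q1 − 2·IQR = 27.70 − 27.60 = 0.10.
Upper fence = Q3 + 2·IQR = 41.50 + 27.60 = 69.10.
71.2 > 69.10 → outlier.
72.5 > 69.10 → outlier.
80.9 > 69.10 → outlier.
All remaining values lie within [0.10, 69.10].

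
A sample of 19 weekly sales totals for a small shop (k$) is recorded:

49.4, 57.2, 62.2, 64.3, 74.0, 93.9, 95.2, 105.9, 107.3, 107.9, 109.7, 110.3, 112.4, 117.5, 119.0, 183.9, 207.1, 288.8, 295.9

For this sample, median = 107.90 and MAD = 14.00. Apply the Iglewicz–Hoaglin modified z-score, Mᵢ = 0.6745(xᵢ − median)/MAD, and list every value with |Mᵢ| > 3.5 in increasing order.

|Mᵢ| > 3.5 ⇔ |xᵢ − 107.90| > 3.5·14.00/0.6745 = 72.65.
So outliers lie outside [35.25, 180.55].
183.9: M = 3.66 → outlier.
207.1: M = 4.78 → outlier.
288.8: M = 8.72 → outlier.
295.9: M = 9.06 → outlier.

183.9, 207.1, 288.8, 295.9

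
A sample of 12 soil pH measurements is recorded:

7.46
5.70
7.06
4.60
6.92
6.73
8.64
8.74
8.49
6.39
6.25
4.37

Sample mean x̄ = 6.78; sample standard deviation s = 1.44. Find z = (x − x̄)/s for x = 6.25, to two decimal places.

-0.37

z = (6.25 − 6.78) / 1.44 = -0.37.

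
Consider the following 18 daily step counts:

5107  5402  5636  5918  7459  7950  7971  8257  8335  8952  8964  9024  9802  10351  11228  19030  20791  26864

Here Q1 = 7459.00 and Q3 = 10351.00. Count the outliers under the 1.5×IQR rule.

3

IQR = 2892.00; fences at 7459.00 − 4338.00 = 3121.00 and 10351.00 + 4338.00 = 14689.00.
Outside the cutoffs: 19030, 20791, 26864.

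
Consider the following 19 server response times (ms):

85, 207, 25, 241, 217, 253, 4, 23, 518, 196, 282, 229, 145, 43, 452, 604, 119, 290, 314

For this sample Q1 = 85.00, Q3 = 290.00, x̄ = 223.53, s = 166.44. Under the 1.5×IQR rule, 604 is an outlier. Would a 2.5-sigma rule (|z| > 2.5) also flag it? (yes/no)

no

z = (604 − 223.53) / 166.44 = 2.29.
|z| = 2.29 ≤ 2.5.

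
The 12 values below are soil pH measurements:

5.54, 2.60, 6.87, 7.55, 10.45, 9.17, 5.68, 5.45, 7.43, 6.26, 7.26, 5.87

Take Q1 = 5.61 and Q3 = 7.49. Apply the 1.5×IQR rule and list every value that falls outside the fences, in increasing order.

IQR = Q3 − Q1 = 7.49 − 5.61 = 1.88.
Lower fence = Q1 − 1.5·IQR = 5.61 − 2.82 = 2.79.
Upper fence = Q3 + 1.5·IQR = 7.49 + 2.82 = 10.31.
2.60 < 2.79 → outlier.
10.45 > 10.31 → outlier.
All remaining values lie within [2.79, 10.31].

2.60, 10.45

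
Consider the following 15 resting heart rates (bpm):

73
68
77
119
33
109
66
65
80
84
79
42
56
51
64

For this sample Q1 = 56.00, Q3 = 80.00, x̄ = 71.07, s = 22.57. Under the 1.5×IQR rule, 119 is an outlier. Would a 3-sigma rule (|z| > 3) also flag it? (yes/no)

no

z = (119 − 71.07) / 22.57 = 2.12.
|z| = 2.12 ≤ 3.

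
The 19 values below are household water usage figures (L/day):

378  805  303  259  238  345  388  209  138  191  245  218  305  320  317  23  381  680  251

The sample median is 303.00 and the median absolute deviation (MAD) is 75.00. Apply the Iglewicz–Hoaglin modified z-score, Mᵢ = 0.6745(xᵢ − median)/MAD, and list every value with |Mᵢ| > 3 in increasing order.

|Mᵢ| > 3 ⇔ |xᵢ − 303.00| > 3·75.00/0.6745 = 333.58.
So outliers lie outside [-30.58, 636.58].
680: M = 3.39 → outlier.
805: M = 4.51 → outlier.

680, 805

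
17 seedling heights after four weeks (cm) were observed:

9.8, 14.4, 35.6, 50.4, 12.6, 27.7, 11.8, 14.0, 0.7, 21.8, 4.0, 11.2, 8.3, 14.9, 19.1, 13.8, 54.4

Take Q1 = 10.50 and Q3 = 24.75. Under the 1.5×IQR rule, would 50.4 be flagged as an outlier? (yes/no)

yes

IQR = Q3 − Q1 = 24.75 − 10.50 = 14.25.
Lower fence = Q1 − 1.5·IQR = 10.50 − 21.375 = -10.875.
Upper fence = Q3 + 1.5·IQR = 24.75 + 21.375 = 46.125.
50.4 lies above the upper fence.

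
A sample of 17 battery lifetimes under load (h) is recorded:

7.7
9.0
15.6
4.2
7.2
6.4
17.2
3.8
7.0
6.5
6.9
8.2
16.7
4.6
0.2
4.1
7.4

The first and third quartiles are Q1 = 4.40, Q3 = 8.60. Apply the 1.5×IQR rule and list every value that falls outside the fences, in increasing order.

15.6, 16.7, 17.2

IQR = Q3 − Q1 = 8.60 − 4.40 = 4.20.
Lower fence = Q1 − 1.5·IQR = 4.40 − 6.30 = -1.90.
Upper fence = Q3 + 1.5·IQR = 8.60 + 6.30 = 14.90.
15.6 > 14.90 → outlier.
16.7 > 14.90 → outlier.
17.2 > 14.90 → outlier.
All remaining values lie within [-1.90, 14.90].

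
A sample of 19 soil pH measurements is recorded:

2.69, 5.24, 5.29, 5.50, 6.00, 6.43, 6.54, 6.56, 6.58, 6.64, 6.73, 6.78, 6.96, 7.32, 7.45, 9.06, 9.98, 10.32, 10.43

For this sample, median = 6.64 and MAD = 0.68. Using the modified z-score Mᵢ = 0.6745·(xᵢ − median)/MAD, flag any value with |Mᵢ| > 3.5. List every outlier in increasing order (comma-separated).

2.69, 10.32, 10.43

|Mᵢ| > 3.5 ⇔ |xᵢ − 6.64| > 3.5·0.68/0.6745 = 3.53.
So outliers lie outside [3.11, 10.17].
2.69: M = -3.92 → outlier.
10.32: M = 3.65 → outlier.
10.43: M = 3.76 → outlier.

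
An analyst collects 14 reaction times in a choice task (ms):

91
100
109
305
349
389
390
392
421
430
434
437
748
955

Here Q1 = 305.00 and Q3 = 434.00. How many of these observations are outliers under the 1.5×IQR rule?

5

IQR = 129.00; fences at 305.00 − 193.50 = 111.50 and 434.00 + 193.50 = 627.50.
Outside the cutoffs: 91, 100, 109, 748, 955.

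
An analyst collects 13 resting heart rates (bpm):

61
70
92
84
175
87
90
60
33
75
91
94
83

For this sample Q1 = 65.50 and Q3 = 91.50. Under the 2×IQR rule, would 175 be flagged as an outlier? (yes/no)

yes

IQR = Q3 − Q1 = 91.50 − 65.50 = 26.00.
Lower fence = Q1 − 2·IQR = 65.50 − 52.00 = 13.50.
Upper fence = Q3 + 2·IQR = 91.50 + 52.00 = 143.50.
175 lies above the upper fence.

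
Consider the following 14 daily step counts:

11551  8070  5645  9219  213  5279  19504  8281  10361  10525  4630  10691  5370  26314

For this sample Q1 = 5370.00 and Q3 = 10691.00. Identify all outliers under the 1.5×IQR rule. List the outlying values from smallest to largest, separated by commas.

IQR = Q3 − Q1 = 10691.00 − 5370.00 = 5321.00.
Lower fence = Q1 − 1.5·IQR = 5370.00 − 7981.50 = -2611.50.
Upper fence = Q3 + 1.5·IQR = 10691.00 + 7981.50 = 18672.50.
19504 > 18672.50 → outlier.
26314 > 18672.50 → outlier.
All remaining values lie within [-2611.50, 18672.50].

19504, 26314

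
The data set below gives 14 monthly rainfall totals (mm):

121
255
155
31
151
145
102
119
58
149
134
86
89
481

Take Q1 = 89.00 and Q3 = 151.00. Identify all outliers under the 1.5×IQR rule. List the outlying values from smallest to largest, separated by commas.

IQR = Q3 − Q1 = 151.00 − 89.00 = 62.00.
Lower fence = Q1 − 1.5·IQR = 89.00 − 93.00 = -4.00.
Upper fence = Q3 + 1.5·IQR = 151.00 + 93.00 = 244.00.
255 > 244.00 → outlier.
481 > 244.00 → outlier.
All remaining values lie within [-4.00, 244.00].

255, 481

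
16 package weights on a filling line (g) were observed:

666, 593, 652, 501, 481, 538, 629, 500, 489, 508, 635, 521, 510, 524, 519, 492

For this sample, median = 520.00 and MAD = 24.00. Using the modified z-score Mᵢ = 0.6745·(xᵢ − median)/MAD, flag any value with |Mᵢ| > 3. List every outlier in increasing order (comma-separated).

|Mᵢ| > 3 ⇔ |xᵢ − 520.00| > 3·24.00/0.6745 = 106.75.
So outliers lie outside [413.25, 626.75].
629: M = 3.06 → outlier.
635: M = 3.23 → outlier.
652: M = 3.71 → outlier.
666: M = 4.10 → outlier.

629, 635, 652, 666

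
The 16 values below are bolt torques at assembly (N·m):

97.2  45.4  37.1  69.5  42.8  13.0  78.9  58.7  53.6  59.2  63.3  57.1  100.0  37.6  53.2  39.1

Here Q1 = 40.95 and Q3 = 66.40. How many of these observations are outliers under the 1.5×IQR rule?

0

IQR = 25.45; fences at 40.95 − 38.175 = 2.775 and 66.40 + 38.175 = 104.575.
Every value lies within the cutoffs.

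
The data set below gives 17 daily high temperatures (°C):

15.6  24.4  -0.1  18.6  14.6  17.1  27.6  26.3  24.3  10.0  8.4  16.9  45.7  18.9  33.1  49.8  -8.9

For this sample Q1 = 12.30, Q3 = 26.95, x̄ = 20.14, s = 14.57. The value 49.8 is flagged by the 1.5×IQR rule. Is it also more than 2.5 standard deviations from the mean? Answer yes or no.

no

z = (49.8 − 20.14) / 14.57 = 2.04.
|z| = 2.04 ≤ 2.5.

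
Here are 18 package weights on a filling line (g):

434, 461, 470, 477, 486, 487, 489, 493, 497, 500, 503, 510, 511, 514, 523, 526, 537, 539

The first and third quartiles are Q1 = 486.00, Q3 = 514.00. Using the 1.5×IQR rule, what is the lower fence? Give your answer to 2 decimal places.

444.00

IQR = Q3 − Q1 = 514.00 − 486.00 = 28.00.
Lower fence = Q1 − 1.5·IQR = 486.00 − 42.00 = 444.00.
Upper fence = Q3 + 1.5·IQR = 514.00 + 42.00 = 556.00.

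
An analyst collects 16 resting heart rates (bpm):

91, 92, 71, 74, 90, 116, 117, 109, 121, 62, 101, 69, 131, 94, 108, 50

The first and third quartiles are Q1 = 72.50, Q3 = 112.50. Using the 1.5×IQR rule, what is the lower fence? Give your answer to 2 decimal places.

IQR = Q3 − Q1 = 112.50 − 72.50 = 40.00.
Lower fence = Q1 − 1.5·IQR = 72.50 − 60.00 = 12.50.
Upper fence = Q3 + 1.5·IQR = 112.50 + 60.00 = 172.50.

12.50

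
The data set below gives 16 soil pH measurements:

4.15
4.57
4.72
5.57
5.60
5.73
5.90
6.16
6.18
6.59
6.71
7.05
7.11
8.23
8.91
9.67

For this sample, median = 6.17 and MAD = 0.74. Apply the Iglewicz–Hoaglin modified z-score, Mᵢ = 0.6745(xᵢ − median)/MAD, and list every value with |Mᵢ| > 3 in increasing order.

|Mᵢ| > 3 ⇔ |xᵢ − 6.17| > 3·0.74/0.6745 = 3.29.
So outliers lie outside [2.88, 9.46].
9.67: M = 3.19 → outlier.

9.67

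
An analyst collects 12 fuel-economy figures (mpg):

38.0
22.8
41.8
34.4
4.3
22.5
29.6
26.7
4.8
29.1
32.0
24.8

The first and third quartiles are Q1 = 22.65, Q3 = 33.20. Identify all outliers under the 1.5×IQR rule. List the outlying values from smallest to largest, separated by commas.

4.3, 4.8

IQR = Q3 − Q1 = 33.20 − 22.65 = 10.55.
Lower fence = Q1 − 1.5·IQR = 22.65 − 15.825 = 6.825.
Upper fence = Q3 + 1.5·IQR = 33.20 + 15.825 = 49.025.
4.3 < 6.825 → outlier.
4.8 < 6.825 → outlier.
All remaining values lie within [6.825, 49.025].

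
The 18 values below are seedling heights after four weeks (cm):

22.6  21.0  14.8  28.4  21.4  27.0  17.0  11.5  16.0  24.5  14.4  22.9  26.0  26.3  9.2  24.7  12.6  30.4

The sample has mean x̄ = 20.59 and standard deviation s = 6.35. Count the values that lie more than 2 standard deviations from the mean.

0

Cutoffs: x̄ ± 2s = [7.89, 33.29].
Every value lies within the cutoffs.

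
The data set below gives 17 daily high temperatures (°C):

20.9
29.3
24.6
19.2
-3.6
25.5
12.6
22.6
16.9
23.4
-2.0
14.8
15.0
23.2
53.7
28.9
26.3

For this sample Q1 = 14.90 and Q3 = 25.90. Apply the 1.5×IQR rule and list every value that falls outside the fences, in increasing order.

-3.6, -2.0, 53.7

IQR = Q3 − Q1 = 25.90 − 14.90 = 11.00.
Lower fence = Q1 − 1.5·IQR = 14.90 − 16.50 = -1.60.
Upper fence = Q3 + 1.5·IQR = 25.90 + 16.50 = 42.40.
-3.6 < -1.60 → outlier.
-2.0 < -1.60 → outlier.
53.7 > 42.40 → outlier.
All remaining values lie within [-1.60, 42.40].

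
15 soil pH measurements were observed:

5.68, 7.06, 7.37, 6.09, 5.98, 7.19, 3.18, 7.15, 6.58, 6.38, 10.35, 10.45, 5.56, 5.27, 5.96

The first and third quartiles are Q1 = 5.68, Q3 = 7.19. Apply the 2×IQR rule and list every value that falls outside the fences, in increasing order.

IQR = Q3 − Q1 = 7.19 − 5.68 = 1.51.
Lower fence = Q1 − 2·IQR = 5.68 − 3.02 = 2.66.
Upper fence = Q3 + 2·IQR = 7.19 + 3.02 = 10.21.
10.35 > 10.21 → outlier.
10.45 > 10.21 → outlier.
All remaining values lie within [2.66, 10.21].

10.35, 10.45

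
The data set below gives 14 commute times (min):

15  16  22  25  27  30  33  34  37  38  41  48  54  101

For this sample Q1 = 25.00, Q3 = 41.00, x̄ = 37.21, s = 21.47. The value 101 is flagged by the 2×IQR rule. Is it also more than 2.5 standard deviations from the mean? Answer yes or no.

yes

z = (101 − 37.21) / 21.47 = 2.97.
|z| = 2.97 > 2.5.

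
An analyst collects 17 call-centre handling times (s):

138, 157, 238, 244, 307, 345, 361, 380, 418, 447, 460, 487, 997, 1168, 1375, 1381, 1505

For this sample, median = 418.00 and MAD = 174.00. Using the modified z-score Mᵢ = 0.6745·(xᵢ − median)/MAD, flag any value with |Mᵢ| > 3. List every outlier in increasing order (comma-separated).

|Mᵢ| > 3 ⇔ |xᵢ − 418.00| > 3·174.00/0.6745 = 773.91.
So outliers lie outside [-355.91, 1191.91].
1375: M = 3.71 → outlier.
1381: M = 3.73 → outlier.
1505: M = 4.21 → outlier.

1375, 1381, 1505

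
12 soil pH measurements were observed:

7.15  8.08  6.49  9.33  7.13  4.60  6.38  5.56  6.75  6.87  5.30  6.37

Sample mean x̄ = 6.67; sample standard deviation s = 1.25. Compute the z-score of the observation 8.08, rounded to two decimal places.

z = (8.08 − 6.67) / 1.25 = 1.13.

1.13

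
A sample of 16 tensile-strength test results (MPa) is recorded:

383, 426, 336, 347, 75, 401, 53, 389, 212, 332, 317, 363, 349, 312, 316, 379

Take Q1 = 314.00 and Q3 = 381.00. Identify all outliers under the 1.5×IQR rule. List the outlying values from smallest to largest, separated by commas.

IQR = Q3 − Q1 = 381.00 − 314.00 = 67.00.
Lower fence = Q1 − 1.5·IQR = 314.00 − 100.50 = 213.50.
Upper fence = Q3 + 1.5·IQR = 381.00 + 100.50 = 481.50.
53 < 213.50 → outlier.
75 < 213.50 → outlier.
212 < 213.50 → outlier.
All remaining values lie within [213.50, 481.50].

53, 75, 212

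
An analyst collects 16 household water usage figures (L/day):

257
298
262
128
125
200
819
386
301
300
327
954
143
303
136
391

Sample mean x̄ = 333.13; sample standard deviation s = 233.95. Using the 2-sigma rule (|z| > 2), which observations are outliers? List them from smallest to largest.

819, 954

Cutoffs at x̄ ± 2s: 333.13 ± 2·233.95 = [-134.77, 801.03].
819: z = 2.08, |z| > 2 → outlier.
954: z = 2.65, |z| > 2 → outlier.
Every other value lies within [-134.77, 801.03].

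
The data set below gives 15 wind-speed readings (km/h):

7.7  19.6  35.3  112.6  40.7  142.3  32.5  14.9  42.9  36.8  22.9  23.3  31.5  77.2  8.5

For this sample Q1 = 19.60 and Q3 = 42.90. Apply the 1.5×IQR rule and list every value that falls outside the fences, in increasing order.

IQR = Q3 − Q1 = 42.90 − 19.60 = 23.30.
Lower fence = Q1 − 1.5·IQR = 19.60 − 34.95 = -15.35.
Upper fence = Q3 + 1.5·IQR = 42.90 + 34.95 = 77.85.
112.6 > 77.85 → outlier.
142.3 > 77.85 → outlier.
All remaining values lie within [-15.35, 77.85].

112.6, 142.3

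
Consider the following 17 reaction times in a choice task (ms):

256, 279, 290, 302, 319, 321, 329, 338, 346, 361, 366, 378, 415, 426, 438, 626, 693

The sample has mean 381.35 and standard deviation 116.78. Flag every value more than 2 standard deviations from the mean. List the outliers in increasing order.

626, 693

Cutoffs at x̄ ± 2s: 381.35 ± 2·116.78 = [147.79, 614.91].
626: z = 2.09, |z| > 2 → outlier.
693: z = 2.67, |z| > 2 → outlier.
Every other value lies within [147.79, 614.91].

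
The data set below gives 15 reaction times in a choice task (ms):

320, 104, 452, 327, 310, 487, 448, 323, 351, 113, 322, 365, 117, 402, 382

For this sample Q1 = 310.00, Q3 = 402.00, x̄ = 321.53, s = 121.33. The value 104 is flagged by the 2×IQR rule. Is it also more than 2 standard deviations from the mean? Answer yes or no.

z = (104 − 321.53) / 121.33 = -1.79.
|z| = 1.79 ≤ 2.

no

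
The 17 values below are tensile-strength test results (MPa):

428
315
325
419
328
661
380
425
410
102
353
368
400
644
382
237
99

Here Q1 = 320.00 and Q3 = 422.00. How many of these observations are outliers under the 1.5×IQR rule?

4

IQR = 102.00; fences at 320.00 − 153.00 = 167.00 and 422.00 + 153.00 = 575.00.
Outside the cutoffs: 99, 102, 644, 661.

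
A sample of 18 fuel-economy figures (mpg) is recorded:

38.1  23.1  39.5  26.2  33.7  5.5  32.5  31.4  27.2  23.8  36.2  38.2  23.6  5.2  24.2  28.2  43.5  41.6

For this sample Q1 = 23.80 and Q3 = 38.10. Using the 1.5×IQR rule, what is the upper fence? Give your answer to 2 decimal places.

59.55

IQR = Q3 − Q1 = 38.10 − 23.80 = 14.30.
Lower fence = Q1 − 1.5·IQR = 23.80 − 21.45 = 2.35.
Upper fence = Q3 + 1.5·IQR = 38.10 + 21.45 = 59.55.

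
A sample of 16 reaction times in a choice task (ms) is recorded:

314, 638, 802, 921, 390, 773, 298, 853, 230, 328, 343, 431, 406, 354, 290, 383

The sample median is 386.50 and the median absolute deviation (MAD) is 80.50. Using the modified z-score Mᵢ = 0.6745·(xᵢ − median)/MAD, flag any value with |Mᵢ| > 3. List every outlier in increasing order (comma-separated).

773, 802, 853, 921

|Mᵢ| > 3 ⇔ |xᵢ − 386.50| > 3·80.50/0.6745 = 358.04.
So outliers lie outside [28.46, 744.54].
773: M = 3.24 → outlier.
802: M = 3.48 → outlier.
853: M = 3.91 → outlier.
921: M = 4.48 → outlier.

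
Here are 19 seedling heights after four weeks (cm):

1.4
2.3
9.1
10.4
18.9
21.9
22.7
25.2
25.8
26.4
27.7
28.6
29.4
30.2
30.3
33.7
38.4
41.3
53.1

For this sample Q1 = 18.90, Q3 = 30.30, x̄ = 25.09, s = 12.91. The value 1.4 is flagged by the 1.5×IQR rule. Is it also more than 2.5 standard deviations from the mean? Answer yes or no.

z = (1.4 − 25.09) / 12.91 = -1.84.
|z| = 1.84 ≤ 2.5.

no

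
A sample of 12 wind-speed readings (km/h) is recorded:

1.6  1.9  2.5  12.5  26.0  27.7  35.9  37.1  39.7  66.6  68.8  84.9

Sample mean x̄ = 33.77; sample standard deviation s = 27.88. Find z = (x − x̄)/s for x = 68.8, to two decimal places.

z = (68.8 − 33.77) / 27.88 = 1.26.

1.26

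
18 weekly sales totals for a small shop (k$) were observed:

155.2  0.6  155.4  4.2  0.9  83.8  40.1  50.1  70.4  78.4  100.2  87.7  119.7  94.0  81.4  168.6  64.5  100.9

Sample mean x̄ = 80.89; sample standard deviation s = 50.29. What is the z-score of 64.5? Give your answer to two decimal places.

z = (64.5 − 80.89) / 50.29 = -0.33.

-0.33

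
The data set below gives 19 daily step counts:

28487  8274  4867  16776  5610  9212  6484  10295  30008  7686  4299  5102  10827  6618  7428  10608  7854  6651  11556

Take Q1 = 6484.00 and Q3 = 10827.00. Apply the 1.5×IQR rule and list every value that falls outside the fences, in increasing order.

28487, 30008

IQR = Q3 − Q1 = 10827.00 − 6484.00 = 4343.00.
Lower fence = Q1 − 1.5·IQR = 6484.00 − 6514.50 = -30.50.
Upper fence = Q3 + 1.5·IQR = 10827.00 + 6514.50 = 17341.50.
28487 > 17341.50 → outlier.
30008 > 17341.50 → outlier.
All remaining values lie within [-30.50, 17341.50].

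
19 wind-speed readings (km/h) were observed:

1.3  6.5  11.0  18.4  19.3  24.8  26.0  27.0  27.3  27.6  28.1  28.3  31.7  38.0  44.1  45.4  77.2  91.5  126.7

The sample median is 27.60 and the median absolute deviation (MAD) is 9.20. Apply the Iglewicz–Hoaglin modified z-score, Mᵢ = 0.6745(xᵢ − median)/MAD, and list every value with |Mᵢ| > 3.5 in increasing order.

77.2, 91.5, 126.7

|Mᵢ| > 3.5 ⇔ |xᵢ − 27.60| > 3.5·9.20/0.6745 = 47.74.
So outliers lie outside [-20.14, 75.34].
77.2: M = 3.64 → outlier.
91.5: M = 4.68 → outlier.
126.7: M = 7.27 → outlier.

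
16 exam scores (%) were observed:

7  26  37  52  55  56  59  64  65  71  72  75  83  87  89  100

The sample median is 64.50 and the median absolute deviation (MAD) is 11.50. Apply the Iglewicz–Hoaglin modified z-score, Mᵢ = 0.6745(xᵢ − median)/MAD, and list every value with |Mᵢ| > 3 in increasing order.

7

|Mᵢ| > 3 ⇔ |xᵢ − 64.50| > 3·11.50/0.6745 = 51.15.
So outliers lie outside [13.35, 115.65].
7: M = -3.37 → outlier.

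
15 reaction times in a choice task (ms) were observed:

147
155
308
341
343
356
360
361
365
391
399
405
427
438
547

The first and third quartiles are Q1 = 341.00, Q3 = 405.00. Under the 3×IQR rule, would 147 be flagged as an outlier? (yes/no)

yes

IQR = Q3 − Q1 = 405.00 − 341.00 = 64.00.
Lower fence = Q1 − 3·IQR = 341.00 − 192.00 = 149.00.
Upper fence = Q3 + 3·IQR = 405.00 + 192.00 = 597.00.
147 lies below the lower fence.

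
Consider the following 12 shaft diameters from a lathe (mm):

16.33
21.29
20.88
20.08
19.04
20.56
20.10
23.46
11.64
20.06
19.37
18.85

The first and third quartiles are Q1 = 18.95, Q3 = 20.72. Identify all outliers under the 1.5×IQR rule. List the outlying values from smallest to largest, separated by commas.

IQR = Q3 − Q1 = 20.72 − 18.95 = 1.77.
Lower fence = Q1 − 1.5·IQR = 18.95 − 2.655 = 16.295.
Upper fence = Q3 + 1.5·IQR = 20.72 + 2.655 = 23.375.
11.64 < 16.295 → outlier.
23.46 > 23.375 → outlier.
All remaining values lie within [16.295, 23.375].

11.64, 23.46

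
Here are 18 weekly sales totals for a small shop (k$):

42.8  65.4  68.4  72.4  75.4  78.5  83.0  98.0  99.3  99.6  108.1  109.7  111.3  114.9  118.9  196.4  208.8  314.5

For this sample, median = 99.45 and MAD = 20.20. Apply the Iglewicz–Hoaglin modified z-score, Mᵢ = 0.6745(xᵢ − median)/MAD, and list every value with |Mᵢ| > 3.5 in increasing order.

208.8, 314.5

|Mᵢ| > 3.5 ⇔ |xᵢ − 99.45| > 3.5·20.20/0.6745 = 104.82.
So outliers lie outside [-5.37, 204.27].
208.8: M = 3.65 → outlier.
314.5: M = 7.18 → outlier.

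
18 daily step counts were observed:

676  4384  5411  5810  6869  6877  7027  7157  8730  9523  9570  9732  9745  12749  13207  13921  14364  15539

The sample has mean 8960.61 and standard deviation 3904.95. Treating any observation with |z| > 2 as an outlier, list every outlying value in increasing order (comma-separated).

676

Cutoffs at x̄ ± 2s: 8960.61 ± 2·3904.95 = [1150.71, 16770.51].
676: z = -2.12, |z| > 2 → outlier.
Every other value lies within [1150.71, 16770.51].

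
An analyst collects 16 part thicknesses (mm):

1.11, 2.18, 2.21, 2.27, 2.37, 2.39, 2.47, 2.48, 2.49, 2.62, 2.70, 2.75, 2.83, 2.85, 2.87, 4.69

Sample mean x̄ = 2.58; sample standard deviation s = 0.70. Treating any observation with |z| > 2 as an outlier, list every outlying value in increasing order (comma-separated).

Cutoffs at x̄ ± 2s: 2.58 ± 2·0.70 = [1.18, 3.98].
1.11: z = -2.10, |z| > 2 → outlier.
4.69: z = 3.01, |z| > 2 → outlier.
Every other value lies within [1.18, 3.98].

1.11, 4.69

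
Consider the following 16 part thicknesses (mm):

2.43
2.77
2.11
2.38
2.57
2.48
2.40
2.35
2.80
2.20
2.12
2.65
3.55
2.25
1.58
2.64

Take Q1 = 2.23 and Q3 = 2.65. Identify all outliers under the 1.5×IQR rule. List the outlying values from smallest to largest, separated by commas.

1.58, 3.55

IQR = Q3 − Q1 = 2.65 − 2.23 = 0.42.
Lower fence = Q1 − 1.5·IQR = 2.23 − 0.63 = 1.60.
Upper fence = Q3 + 1.5·IQR = 2.65 + 0.63 = 3.28.
1.58 < 1.60 → outlier.
3.55 > 3.28 → outlier.
All remaining values lie within [1.60, 3.28].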